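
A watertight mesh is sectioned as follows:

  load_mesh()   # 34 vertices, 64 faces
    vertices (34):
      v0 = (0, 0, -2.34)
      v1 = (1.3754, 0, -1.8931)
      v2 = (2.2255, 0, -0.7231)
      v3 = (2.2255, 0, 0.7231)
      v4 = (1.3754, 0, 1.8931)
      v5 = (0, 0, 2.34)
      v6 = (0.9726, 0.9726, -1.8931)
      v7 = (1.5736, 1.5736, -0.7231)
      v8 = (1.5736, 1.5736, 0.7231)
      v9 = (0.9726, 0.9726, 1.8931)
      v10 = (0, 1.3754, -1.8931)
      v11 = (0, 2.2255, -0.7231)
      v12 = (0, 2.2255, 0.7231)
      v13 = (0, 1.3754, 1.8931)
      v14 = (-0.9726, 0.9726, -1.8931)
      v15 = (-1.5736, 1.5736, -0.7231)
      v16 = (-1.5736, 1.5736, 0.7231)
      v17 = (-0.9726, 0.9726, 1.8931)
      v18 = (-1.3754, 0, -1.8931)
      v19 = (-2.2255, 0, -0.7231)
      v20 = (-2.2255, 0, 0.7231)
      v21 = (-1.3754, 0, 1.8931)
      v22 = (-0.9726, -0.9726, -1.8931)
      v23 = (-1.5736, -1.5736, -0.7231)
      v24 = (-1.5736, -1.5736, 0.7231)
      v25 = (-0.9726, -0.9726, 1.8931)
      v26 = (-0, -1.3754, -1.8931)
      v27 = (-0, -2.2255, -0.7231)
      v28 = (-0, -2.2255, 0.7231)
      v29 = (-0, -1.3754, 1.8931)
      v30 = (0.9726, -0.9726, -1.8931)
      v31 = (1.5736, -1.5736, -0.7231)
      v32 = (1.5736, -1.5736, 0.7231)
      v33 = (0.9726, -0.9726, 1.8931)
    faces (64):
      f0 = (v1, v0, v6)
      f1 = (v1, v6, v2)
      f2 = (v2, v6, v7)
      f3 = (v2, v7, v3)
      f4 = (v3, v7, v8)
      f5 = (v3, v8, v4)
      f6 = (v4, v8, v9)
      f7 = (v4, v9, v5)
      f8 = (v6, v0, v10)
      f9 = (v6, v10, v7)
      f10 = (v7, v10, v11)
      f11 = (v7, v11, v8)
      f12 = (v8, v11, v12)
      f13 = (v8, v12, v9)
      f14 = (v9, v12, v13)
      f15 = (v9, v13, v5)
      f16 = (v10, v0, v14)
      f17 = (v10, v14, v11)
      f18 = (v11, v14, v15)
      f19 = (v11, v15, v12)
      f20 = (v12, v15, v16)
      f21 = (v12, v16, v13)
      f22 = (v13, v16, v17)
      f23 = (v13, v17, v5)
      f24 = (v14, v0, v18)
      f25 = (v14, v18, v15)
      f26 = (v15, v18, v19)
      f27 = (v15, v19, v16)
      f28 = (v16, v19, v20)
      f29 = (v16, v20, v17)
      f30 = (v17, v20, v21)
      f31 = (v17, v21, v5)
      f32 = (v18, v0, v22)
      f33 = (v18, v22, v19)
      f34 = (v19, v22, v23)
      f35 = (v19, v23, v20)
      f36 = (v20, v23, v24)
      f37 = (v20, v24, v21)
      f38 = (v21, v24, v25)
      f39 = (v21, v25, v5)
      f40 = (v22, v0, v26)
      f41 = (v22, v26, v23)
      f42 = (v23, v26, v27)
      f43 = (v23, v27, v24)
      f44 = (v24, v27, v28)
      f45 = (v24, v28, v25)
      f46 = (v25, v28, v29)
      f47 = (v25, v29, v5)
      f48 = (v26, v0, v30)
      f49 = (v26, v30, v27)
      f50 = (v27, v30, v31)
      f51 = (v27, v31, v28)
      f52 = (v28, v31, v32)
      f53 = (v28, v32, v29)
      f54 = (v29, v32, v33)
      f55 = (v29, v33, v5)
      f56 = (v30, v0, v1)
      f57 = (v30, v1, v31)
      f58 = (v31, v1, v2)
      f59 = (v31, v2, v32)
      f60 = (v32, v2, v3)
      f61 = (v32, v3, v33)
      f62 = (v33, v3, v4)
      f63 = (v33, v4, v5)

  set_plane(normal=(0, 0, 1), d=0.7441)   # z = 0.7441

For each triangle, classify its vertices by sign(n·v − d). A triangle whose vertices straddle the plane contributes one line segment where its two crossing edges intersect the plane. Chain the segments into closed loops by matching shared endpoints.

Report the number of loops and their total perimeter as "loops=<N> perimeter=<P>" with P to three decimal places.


Straddling triangles (16 of 64):
  (v3,v8,v4) [--+] → (1.57004, 1.54536, 0.7441)–(2.21024, 0, 0.7441)  len=1.6727
  (v4,v8,v9) [+-+] → (1.57004, 1.54536, 0.7441)–(1.56281, 1.56281, 0.7441)  len=0.0189
  (v8,v12,v9) [--+] → (0.0174569, 2.20301, 0.7441)–(1.56281, 1.56281, 0.7441)  len=1.6727
  (v9,v12,v13) [+-+] → (0.0174569, 2.20301, 0.7441)–(0, 2.21024, 0.7441)  len=0.0189
  (v12,v16,v13) [--+] → (-1.54536, 1.57004, 0.7441)–(0, 2.21024, 0.7441)  len=1.6727
  (v13,v16,v17) [+-+] → (-1.54536, 1.57004, 0.7441)–(-1.56281, 1.56281, 0.7441)  len=0.0189
  (v16,v20,v17) [--+] → (-2.20301, 0.0174569, 0.7441)–(-1.56281, 1.56281, 0.7441)  len=1.6727
  (v17,v20,v21) [+-+] → (-2.20301, 0.0174569, 0.7441)–(-2.21024, 0, 0.7441)  len=0.0189
  (v20,v24,v21) [--+] → (-1.57004, -1.54536, 0.7441)–(-2.21024, 0, 0.7441)  len=1.6727
  (v21,v24,v25) [+-+] → (-1.57004, -1.54536, 0.7441)–(-1.56281, -1.56281, 0.7441)  len=0.0189
  (v24,v28,v25) [--+] → (-0.0174569, -2.20301, 0.7441)–(-1.56281, -1.56281, 0.7441)  len=1.6727
  (v25,v28,v29) [+-+] → (-0.0174569, -2.20301, 0.7441)–(0, -2.21024, 0.7441)  len=0.0189
  (v28,v32,v29) [--+] → (1.54536, -1.57004, 0.7441)–(0, -2.21024, 0.7441)  len=1.6727
  (v29,v32,v33) [+-+] → (1.54536, -1.57004, 0.7441)–(1.56281, -1.56281, 0.7441)  len=0.0189
  (v32,v3,v33) [--+] → (2.20301, -0.0174569, 0.7441)–(1.56281, -1.56281, 0.7441)  len=1.6727
  (v33,v3,v4) [+-+] → (2.20301, -0.0174569, 0.7441)–(2.21024, 0, 0.7441)  len=0.0189

Chained into 1 loop(s):
  loop 1: 16 segments, perimeter = 13.5329
Total perimeter = 13.533

loops=1 perimeter=13.533


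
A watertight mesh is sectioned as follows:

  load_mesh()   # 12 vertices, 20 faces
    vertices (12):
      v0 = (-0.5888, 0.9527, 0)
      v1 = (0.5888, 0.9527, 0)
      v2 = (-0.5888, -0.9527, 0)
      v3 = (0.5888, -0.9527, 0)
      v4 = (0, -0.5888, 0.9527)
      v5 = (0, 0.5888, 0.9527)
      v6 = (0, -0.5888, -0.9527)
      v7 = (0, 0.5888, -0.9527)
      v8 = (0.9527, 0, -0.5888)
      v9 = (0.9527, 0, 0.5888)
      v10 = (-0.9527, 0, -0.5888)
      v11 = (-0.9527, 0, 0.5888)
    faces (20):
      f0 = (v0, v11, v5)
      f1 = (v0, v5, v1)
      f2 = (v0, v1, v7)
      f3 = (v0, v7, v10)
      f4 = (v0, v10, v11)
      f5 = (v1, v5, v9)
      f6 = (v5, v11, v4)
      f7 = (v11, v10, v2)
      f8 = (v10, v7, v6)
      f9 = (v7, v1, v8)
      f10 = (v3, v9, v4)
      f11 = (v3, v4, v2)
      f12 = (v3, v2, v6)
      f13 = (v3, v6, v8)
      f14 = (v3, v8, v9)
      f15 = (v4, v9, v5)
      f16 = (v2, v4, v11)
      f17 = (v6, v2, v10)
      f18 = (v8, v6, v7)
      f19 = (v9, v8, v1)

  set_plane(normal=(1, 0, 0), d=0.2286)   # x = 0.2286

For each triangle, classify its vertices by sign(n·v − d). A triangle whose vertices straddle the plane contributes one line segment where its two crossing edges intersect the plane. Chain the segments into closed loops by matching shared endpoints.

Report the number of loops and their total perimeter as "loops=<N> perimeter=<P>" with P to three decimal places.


Straddling triangles (10 of 20):
  (v0,v5,v1) [--+] → (0.2286, 0.730083, 0.582817)–(0.2286, 0.9527, 0)  len=0.6239
  (v0,v1,v7) [-+-] → (0.2286, 0.9527, 0)–(0.2286, 0.730083, -0.582817)  len=0.6239
  (v1,v5,v9) [+-+] → (0.2286, 0.730083, 0.582817)–(0.2286, 0.447518, 0.865382)  len=0.3996
  (v7,v1,v8) [-++] → (0.2286, 0.730083, -0.582817)–(0.2286, 0.447518, -0.865382)  len=0.3996
  (v3,v9,v4) [++-] → (0.2286, -0.447518, 0.865382)–(0.2286, -0.730083, 0.582817)  len=0.3996
  (v3,v4,v2) [+--] → (0.2286, -0.730083, 0.582817)–(0.2286, -0.9527, 0)  len=0.6239
  (v3,v2,v6) [+--] → (0.2286, -0.9527, 0)–(0.2286, -0.730083, -0.582817)  len=0.6239
  (v3,v6,v8) [+-+] → (0.2286, -0.730083, -0.582817)–(0.2286, -0.447518, -0.865382)  len=0.3996
  (v4,v9,v5) [-+-] → (0.2286, -0.447518, 0.865382)–(0.2286, 0.447518, 0.865382)  len=0.8950
  (v8,v6,v7) [+--] → (0.2286, -0.447518, -0.865382)–(0.2286, 0.447518, -0.865382)  len=0.8950

Chained into 1 loop(s):
  loop 1: 10 segments, perimeter = 5.8840
Total perimeter = 5.884

loops=1 perimeter=5.884


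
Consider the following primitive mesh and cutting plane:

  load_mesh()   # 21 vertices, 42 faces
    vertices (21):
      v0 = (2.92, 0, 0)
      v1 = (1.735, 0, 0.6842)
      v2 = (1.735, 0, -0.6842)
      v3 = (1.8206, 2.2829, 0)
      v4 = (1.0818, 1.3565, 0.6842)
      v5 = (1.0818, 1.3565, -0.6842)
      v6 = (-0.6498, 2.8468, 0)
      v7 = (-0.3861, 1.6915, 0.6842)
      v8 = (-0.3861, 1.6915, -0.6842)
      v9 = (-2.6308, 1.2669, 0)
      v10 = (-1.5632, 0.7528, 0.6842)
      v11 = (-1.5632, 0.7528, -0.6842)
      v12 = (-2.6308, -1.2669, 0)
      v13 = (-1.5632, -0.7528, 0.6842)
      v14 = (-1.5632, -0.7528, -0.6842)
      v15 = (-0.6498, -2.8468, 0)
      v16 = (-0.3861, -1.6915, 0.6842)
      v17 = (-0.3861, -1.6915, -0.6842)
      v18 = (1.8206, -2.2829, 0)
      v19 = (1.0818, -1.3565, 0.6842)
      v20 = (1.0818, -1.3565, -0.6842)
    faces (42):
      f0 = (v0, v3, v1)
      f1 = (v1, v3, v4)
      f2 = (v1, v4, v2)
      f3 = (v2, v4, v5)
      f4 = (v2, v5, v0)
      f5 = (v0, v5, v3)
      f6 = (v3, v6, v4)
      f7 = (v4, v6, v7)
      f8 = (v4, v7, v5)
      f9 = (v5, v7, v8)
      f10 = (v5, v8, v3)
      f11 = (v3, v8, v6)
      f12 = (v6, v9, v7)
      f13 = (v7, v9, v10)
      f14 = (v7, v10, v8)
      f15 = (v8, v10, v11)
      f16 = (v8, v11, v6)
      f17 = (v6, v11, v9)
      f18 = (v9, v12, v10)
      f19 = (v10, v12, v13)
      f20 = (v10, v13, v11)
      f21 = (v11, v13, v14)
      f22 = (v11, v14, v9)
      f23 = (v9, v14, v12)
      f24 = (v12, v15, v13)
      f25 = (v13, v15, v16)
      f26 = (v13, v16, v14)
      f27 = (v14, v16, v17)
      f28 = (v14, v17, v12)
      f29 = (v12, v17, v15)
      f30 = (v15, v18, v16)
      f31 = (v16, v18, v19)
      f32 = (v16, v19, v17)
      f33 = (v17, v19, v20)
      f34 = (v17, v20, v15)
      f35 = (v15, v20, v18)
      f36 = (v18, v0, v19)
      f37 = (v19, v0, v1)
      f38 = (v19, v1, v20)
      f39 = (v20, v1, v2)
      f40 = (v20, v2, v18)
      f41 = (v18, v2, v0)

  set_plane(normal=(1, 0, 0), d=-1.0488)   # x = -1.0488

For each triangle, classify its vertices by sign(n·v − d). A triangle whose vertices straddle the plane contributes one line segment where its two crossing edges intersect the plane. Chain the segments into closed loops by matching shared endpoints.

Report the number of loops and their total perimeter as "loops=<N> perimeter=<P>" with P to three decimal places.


loops=2 perimeter=8.846

Straddling triangles (12 of 42):
  (v6,v9,v7) [+-+] → (-1.0488, 2.52859, 0)–(-1.0488, 1.56615, 0.482204)  len=1.0765
  (v7,v9,v10) [+--] → (-1.0488, 1.56615, 0.482204)–(-1.0488, 1.16302, 0.6842)  len=0.4509
  (v7,v10,v8) [+-+] → (-1.0488, 1.16302, 0.6842)–(-1.0488, 1.16302, 0.0862007)  len=0.5980
  (v8,v10,v11) [+--] → (-1.0488, 1.16302, 0.0862007)–(-1.0488, 1.16302, -0.6842)  len=0.7704
  (v8,v11,v6) [+-+] → (-1.0488, 1.16302, -0.6842)–(-1.0488, 1.93208, -0.298879)  len=0.8602
  (v6,v11,v9) [+--] → (-1.0488, 1.93208, -0.298879)–(-1.0488, 2.52859, 0)  len=0.6672
  (v12,v15,v13) [-+-] → (-1.0488, -2.52859, 0)–(-1.0488, -1.93208, 0.298879)  len=0.6672
  (v13,v15,v16) [-++] → (-1.0488, -1.93208, 0.298879)–(-1.0488, -1.16302, 0.6842)  len=0.8602
  (v13,v16,v14) [-+-] → (-1.0488, -1.16302, 0.6842)–(-1.0488, -1.16302, -0.0862007)  len=0.7704
  (v14,v16,v17) [-++] → (-1.0488, -1.16302, -0.0862007)–(-1.0488, -1.16302, -0.6842)  len=0.5980
  (v14,v17,v12) [-+-] → (-1.0488, -1.16302, -0.6842)–(-1.0488, -1.56615, -0.482204)  len=0.4509
  (v12,v17,v15) [-++] → (-1.0488, -1.56615, -0.482204)–(-1.0488, -2.52859, 0)  len=1.0765

Chained into 2 loop(s):
  loop 1: 6 segments, perimeter = 4.4232
  loop 2: 6 segments, perimeter = 4.4232
Total perimeter = 8.846


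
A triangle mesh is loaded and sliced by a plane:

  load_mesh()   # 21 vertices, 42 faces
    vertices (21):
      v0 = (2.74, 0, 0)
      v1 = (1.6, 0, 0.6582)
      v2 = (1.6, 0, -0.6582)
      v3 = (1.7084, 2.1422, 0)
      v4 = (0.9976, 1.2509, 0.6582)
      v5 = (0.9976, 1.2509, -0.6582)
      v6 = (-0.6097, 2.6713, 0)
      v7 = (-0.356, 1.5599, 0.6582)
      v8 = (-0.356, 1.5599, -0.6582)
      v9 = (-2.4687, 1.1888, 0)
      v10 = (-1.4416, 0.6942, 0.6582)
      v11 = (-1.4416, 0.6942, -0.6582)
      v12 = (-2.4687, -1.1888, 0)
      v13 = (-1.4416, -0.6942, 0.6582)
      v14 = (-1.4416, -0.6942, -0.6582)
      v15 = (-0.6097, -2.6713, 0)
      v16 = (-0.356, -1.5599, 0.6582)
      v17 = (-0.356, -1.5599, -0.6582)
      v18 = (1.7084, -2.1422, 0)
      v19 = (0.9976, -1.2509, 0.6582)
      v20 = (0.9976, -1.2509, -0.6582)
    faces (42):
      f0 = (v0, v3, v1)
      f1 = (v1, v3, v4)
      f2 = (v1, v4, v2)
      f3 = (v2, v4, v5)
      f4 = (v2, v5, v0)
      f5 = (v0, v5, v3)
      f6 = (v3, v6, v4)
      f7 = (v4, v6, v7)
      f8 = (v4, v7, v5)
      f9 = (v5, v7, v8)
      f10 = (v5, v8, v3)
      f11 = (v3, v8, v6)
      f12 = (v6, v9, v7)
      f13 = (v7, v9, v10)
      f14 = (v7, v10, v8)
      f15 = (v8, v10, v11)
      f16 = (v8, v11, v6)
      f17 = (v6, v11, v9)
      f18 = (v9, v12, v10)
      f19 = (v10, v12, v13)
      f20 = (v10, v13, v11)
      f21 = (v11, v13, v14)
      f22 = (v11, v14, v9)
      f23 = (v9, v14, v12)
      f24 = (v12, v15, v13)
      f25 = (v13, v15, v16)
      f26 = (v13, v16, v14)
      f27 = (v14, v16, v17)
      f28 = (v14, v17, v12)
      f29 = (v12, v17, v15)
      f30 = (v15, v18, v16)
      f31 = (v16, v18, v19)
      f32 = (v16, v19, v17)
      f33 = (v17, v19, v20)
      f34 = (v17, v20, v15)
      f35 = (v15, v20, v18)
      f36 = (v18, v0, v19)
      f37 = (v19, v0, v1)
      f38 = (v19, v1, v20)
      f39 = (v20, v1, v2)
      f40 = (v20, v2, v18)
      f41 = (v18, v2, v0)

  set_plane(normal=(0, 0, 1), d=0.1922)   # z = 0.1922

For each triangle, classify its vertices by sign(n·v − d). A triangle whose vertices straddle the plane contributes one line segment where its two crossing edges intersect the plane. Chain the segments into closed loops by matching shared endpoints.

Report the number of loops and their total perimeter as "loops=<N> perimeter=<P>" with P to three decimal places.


loops=2 perimeter=24.341

Straddling triangles (28 of 42):
  (v0,v3,v1) [--+] → (1.67675, 1.51666, 0.1922)–(2.40711, 0, 0.1922)  len=1.6834
  (v1,v3,v4) [+-+] → (1.67675, 1.51666, 0.1922)–(1.50084, 1.88193, 0.1922)  len=0.4054
  (v1,v4,v2) [++-] → (1.21085, 0.808087, 0.1922)–(1.6, 0, 0.1922)  len=0.8969
  (v2,v4,v5) [-+-] → (1.21085, 0.808087, 0.1922)–(0.9976, 1.2509, 0.1922)  len=0.4915
  (v3,v6,v4) [--+] → (-0.140355, 2.25653, 0.1922)–(1.50084, 1.88193, 0.1922)  len=1.6834
  (v4,v6,v7) [+-+] → (-0.140355, 2.25653, 0.1922)–(-0.535617, 2.34676, 0.1922)  len=0.4054
  (v4,v7,v5) [++-] → (0.123169, 1.45052, 0.1922)–(0.9976, 1.2509, 0.1922)  len=0.8969
  (v5,v7,v8) [-+-] → (0.123169, 1.45052, 0.1922)–(-0.356, 1.5599, 0.1922)  len=0.4915
  (v6,v9,v7) [--+] → (-1.85177, 1.29716, 0.1922)–(-0.535617, 2.34676, 0.1922)  len=1.6834
  (v7,v9,v10) [+-+] → (-1.85177, 1.29716, 0.1922)–(-2.16878, 1.04437, 0.1922)  len=0.4055
  (v7,v10,v8) [++-] → (-1.0573, 1.00065, 0.1922)–(-0.356, 1.5599, 0.1922)  len=0.8970
  (v8,v10,v11) [-+-] → (-1.0573, 1.00065, 0.1922)–(-1.4416, 0.6942, 0.1922)  len=0.4915
  (v9,v12,v10) [--+] → (-2.16878, -0.638948, 0.1922)–(-2.16878, 1.04437, 0.1922)  len=1.6833
  (v10,v12,v13) [+-+] → (-2.16878, -0.638948, 0.1922)–(-2.16878, -1.04437, 0.1922)  len=0.4054
  (v10,v13,v11) [++-] → (-1.4416, -0.202712, 0.1922)–(-1.4416, 0.6942, 0.1922)  len=0.8969
  (v11,v13,v14) [-+-] → (-1.4416, -0.202712, 0.1922)–(-1.4416, -0.6942, 0.1922)  len=0.4915
  (v12,v15,v13) [--+] → (-0.852622, -2.09397, 0.1922)–(-2.16878, -1.04437, 0.1922)  len=1.6834
  (v13,v15,v16) [+-+] → (-0.852622, -2.09397, 0.1922)–(-0.535617, -2.34676, 0.1922)  len=0.4055
  (v13,v16,v14) [++-] → (-0.740298, -1.25345, 0.1922)–(-1.4416, -0.6942, 0.1922)  len=0.8970
  (v14,v16,v17) [-+-] → (-0.740298, -1.25345, 0.1922)–(-0.356, -1.5599, 0.1922)  len=0.4915
  (v15,v18,v16) [--+] → (1.10558, -1.97216, 0.1922)–(-0.535617, -2.34676, 0.1922)  len=1.6834
  (v16,v18,v19) [+-+] → (1.10558, -1.97216, 0.1922)–(1.50084, -1.88193, 0.1922)  len=0.4054
  (v16,v19,v17) [++-] → (0.518431, -1.36028, 0.1922)–(-0.356, -1.5599, 0.1922)  len=0.8969
  (v17,v19,v20) [-+-] → (0.518431, -1.36028, 0.1922)–(0.9976, -1.2509, 0.1922)  len=0.4915
  (v18,v0,v19) [--+] → (2.2312, -0.365273, 0.1922)–(1.50084, -1.88193, 0.1922)  len=1.6834
  (v19,v0,v1) [+-+] → (2.2312, -0.365273, 0.1922)–(2.40711, 0, 0.1922)  len=0.4054
  (v19,v1,v20) [++-] → (1.38675, -0.442813, 0.1922)–(0.9976, -1.2509, 0.1922)  len=0.8969
  (v20,v1,v2) [-+-] → (1.38675, -0.442813, 0.1922)–(1.6, 0, 0.1922)  len=0.4915

Chained into 2 loop(s):
  loop 1: 14 segments, perimeter = 14.6217
  loop 2: 14 segments, perimeter = 9.7191
Total perimeter = 24.341


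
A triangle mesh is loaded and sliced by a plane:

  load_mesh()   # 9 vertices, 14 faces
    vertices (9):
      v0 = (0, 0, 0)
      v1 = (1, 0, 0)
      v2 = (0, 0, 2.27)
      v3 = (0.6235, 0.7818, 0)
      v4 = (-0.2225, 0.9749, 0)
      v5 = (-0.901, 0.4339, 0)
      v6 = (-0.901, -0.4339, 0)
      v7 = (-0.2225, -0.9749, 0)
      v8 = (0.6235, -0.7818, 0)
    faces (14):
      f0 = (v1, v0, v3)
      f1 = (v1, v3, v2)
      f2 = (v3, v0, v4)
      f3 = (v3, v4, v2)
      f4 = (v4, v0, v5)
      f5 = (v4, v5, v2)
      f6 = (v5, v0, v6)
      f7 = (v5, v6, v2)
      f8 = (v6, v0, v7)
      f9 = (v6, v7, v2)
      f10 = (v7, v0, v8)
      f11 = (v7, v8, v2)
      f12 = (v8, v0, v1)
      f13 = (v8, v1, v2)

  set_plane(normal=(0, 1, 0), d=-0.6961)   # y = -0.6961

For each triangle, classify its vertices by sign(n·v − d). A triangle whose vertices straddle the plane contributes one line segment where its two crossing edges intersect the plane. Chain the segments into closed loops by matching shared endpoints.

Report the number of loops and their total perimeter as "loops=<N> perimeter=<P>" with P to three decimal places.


Straddling triangles (6 of 14):
  (v6,v0,v7) [++-] → (-0.15887, -0.6961, 0)–(-0.57216, -0.6961, 0)  len=0.4133
  (v6,v7,v2) [+-+] → (-0.57216, -0.6961, 0)–(-0.15887, -0.6961, 0.64917)  len=0.7696
  (v7,v0,v8) [-+-] → (-0.15887, -0.6961, 0)–(0.555153, -0.6961, 0)  len=0.7140
  (v7,v8,v2) [--+] → (0.555153, -0.6961, 0.248835)–(-0.15887, -0.6961, 0.64917)  len=0.8186
  (v8,v0,v1) [-++] → (0.555153, -0.6961, 0)–(0.664771, -0.6961, 0)  len=0.1096
  (v8,v1,v2) [-++] → (0.664771, -0.6961, 0)–(0.555153, -0.6961, 0.248835)  len=0.2719

Chained into 1 loop(s):
  loop 1: 6 segments, perimeter = 3.0970
Total perimeter = 3.097

loops=1 perimeter=3.097


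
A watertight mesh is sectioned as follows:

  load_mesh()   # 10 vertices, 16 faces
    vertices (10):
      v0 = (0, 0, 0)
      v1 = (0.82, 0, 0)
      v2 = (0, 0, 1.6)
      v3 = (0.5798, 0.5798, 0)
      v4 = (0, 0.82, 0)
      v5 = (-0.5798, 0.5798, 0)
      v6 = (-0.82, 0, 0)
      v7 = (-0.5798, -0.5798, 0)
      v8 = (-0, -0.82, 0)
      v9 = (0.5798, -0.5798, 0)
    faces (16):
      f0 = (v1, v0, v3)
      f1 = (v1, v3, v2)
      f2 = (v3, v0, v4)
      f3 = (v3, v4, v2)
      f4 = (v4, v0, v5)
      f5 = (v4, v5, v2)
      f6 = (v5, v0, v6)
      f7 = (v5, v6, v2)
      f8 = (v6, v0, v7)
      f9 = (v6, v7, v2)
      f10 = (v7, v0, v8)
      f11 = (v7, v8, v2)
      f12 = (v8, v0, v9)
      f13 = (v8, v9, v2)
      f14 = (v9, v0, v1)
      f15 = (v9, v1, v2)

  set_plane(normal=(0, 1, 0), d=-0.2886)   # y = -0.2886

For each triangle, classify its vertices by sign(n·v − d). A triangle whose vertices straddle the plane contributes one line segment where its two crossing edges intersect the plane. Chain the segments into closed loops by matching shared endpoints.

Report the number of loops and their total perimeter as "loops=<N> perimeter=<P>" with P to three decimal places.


Straddling triangles (8 of 16):
  (v6,v0,v7) [++-] → (-0.2886, -0.2886, 0)–(-0.700439, -0.2886, 0)  len=0.4118
  (v6,v7,v2) [+-+] → (-0.700439, -0.2886, 0)–(-0.2886, -0.2886, 0.803587)  len=0.9030
  (v7,v0,v8) [-+-] → (-0.2886, -0.2886, 0)–(0, -0.2886, 0)  len=0.2886
  (v7,v8,v2) [--+] → (0, -0.2886, 1.03688)–(-0.2886, -0.2886, 0.803587)  len=0.3711
  (v8,v0,v9) [-+-] → (0, -0.2886, 0)–(0.2886, -0.2886, 0)  len=0.2886
  (v8,v9,v2) [--+] → (0.2886, -0.2886, 0.803587)–(0, -0.2886, 1.03688)  len=0.3711
  (v9,v0,v1) [-++] → (0.2886, -0.2886, 0)–(0.700439, -0.2886, 0)  len=0.4118
  (v9,v1,v2) [-++] → (0.700439, -0.2886, 0)–(0.2886, -0.2886, 0.803587)  len=0.9030

Chained into 1 loop(s):
  loop 1: 8 segments, perimeter = 3.9490
Total perimeter = 3.949

loops=1 perimeter=3.949


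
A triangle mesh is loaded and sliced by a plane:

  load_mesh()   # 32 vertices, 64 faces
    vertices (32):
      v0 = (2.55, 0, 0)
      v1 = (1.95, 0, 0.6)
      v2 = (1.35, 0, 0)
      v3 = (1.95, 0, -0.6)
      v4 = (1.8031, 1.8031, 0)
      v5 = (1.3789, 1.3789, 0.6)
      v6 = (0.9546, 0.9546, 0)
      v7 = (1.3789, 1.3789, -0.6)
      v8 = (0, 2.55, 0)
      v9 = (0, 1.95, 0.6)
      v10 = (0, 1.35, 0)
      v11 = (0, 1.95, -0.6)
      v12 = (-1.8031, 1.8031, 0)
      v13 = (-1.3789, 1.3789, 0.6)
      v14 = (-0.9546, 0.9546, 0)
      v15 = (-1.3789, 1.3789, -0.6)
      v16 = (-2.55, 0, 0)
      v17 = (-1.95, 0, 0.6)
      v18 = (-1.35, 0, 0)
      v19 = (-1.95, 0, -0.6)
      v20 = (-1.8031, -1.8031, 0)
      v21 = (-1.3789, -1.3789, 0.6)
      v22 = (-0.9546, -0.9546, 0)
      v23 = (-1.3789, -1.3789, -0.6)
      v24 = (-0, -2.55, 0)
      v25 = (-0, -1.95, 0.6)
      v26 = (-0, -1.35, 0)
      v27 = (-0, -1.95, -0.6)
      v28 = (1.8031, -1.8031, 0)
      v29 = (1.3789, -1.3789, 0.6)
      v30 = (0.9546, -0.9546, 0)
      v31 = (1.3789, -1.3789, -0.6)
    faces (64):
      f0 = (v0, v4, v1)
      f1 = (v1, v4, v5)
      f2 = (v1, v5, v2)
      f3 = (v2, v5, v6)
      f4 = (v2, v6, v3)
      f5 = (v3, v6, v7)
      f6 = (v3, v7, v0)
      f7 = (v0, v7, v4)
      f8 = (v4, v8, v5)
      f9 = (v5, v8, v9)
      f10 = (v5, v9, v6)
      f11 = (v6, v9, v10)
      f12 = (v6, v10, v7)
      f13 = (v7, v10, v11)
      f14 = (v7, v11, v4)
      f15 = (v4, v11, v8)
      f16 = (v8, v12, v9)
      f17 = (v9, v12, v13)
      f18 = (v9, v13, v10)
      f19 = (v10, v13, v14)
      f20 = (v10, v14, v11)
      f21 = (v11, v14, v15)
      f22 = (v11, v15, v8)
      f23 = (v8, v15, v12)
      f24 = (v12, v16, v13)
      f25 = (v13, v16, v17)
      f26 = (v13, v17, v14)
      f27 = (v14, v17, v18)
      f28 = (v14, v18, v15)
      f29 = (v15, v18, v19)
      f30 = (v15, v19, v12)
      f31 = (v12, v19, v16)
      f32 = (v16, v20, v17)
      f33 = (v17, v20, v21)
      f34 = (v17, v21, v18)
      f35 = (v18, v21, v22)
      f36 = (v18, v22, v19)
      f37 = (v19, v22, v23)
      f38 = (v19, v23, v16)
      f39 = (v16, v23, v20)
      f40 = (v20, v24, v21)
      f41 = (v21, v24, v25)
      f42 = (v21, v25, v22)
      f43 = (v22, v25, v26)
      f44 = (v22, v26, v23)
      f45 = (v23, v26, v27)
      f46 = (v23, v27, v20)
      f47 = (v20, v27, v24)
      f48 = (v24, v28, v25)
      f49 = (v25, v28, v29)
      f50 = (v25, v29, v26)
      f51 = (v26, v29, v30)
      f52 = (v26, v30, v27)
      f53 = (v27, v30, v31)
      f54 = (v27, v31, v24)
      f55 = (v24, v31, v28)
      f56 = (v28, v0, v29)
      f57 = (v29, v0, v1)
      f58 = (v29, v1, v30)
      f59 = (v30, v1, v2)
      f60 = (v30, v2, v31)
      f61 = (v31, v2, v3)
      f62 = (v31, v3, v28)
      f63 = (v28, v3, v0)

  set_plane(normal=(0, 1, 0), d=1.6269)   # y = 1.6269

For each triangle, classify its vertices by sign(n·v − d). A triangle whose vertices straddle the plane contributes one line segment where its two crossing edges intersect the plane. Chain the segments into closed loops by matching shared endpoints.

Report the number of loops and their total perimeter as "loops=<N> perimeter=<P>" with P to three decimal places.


loops=1 perimeter=8.453

Straddling triangles (18 of 64):
  (v0,v4,v1) [-+-] → (1.87609, 1.6269, 0)–(1.81746, 1.6269, 0.0586324)  len=0.0829
  (v1,v4,v5) [-+-] → (1.81746, 1.6269, 0.0586324)–(1.6269, 1.6269, 0.249222)  len=0.2695
  (v0,v7,v4) [--+] → (1.6269, 1.6269, -0.249222)–(1.87609, 1.6269, 0)  len=0.3524
  (v4,v8,v5) [++-] → (1.08689, 1.6269, 0.47294)–(1.6269, 1.6269, 0.249222)  len=0.5845
  (v5,v8,v9) [-++] → (1.08689, 1.6269, 0.47294)–(0.780113, 1.6269, 0.6)  len=0.3321
  (v5,v9,v6) [-+-] → (0.780113, 1.6269, 0.6)–(0.309857, 1.6269, 0.405244)  len=0.5090
  (v6,v9,v10) [-+-] → (0.309857, 1.6269, 0.405244)–(0, 1.6269, 0.2769)  len=0.3354
  (v7,v10,v11) [--+] → (0, 1.6269, -0.2769)–(0.780113, 1.6269, -0.6)  len=0.8444
  (v7,v11,v4) [-++] → (0.780113, 1.6269, -0.6)–(1.6269, 1.6269, -0.249222)  len=0.9166
  (v9,v12,v13) [++-] → (-1.6269, 1.6269, 0.249222)–(-0.780113, 1.6269, 0.6)  len=0.9166
  (v9,v13,v10) [+--] → (-0.780113, 1.6269, 0.6)–(0, 1.6269, 0.2769)  len=0.8444
  (v10,v14,v11) [--+] → (-0.309857, 1.6269, -0.405244)–(0, 1.6269, -0.2769)  len=0.3354
  (v11,v14,v15) [+--] → (-0.309857, 1.6269, -0.405244)–(-0.780113, 1.6269, -0.6)  len=0.5090
  (v11,v15,v8) [+-+] → (-0.780113, 1.6269, -0.6)–(-1.08689, 1.6269, -0.47294)  len=0.3321
  (v8,v15,v12) [+-+] → (-1.08689, 1.6269, -0.47294)–(-1.6269, 1.6269, -0.249222)  len=0.5845
  (v12,v16,v13) [+--] → (-1.87609, 1.6269, 0)–(-1.6269, 1.6269, 0.249222)  len=0.3524
  (v15,v19,v12) [--+] → (-1.81746, 1.6269, -0.0586324)–(-1.6269, 1.6269, -0.249222)  len=0.2695
  (v12,v19,v16) [+--] → (-1.81746, 1.6269, -0.0586324)–(-1.87609, 1.6269, 0)  len=0.0829

Chained into 1 loop(s):
  loop 1: 18 segments, perimeter = 8.4535
Total perimeter = 8.453


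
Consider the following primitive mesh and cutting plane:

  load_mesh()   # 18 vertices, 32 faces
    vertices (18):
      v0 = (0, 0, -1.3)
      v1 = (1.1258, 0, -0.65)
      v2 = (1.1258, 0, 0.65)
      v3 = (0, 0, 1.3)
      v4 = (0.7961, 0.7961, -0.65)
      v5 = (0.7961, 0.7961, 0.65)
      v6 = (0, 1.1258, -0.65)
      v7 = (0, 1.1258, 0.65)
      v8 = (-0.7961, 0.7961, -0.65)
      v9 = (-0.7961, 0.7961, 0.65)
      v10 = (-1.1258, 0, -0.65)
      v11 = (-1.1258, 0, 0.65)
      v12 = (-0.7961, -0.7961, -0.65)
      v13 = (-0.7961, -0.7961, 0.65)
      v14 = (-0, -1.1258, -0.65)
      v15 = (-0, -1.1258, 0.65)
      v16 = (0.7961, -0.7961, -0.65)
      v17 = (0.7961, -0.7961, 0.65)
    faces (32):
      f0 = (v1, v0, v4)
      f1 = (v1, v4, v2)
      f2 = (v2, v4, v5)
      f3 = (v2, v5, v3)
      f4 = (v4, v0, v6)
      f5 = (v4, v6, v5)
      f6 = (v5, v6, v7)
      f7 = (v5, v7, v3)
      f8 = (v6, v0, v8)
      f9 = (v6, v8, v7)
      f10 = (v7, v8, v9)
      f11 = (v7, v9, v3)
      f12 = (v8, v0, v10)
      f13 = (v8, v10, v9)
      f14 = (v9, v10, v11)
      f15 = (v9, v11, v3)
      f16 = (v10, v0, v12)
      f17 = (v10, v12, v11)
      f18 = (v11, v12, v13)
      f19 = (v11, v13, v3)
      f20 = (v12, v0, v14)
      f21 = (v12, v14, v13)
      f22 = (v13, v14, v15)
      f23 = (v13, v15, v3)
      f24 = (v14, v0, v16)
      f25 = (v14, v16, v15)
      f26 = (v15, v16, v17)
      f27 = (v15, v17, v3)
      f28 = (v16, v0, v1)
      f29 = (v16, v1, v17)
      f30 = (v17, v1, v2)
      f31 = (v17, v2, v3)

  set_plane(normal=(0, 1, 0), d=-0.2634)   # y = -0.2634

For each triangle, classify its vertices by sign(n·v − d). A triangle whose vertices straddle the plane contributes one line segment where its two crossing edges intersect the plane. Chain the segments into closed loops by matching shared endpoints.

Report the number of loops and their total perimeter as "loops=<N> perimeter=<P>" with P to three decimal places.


loops=1 perimeter=7.163

Straddling triangles (12 of 32):
  (v10,v0,v12) [++-] → (-0.2634, -0.2634, -1.08494)–(-1.01671, -0.2634, -0.65)  len=0.8699
  (v10,v12,v11) [+-+] → (-1.01671, -0.2634, -0.65)–(-1.01671, -0.2634, 0.219878)  len=0.8699
  (v11,v12,v13) [+--] → (-1.01671, -0.2634, 0.219878)–(-1.01671, -0.2634, 0.65)  len=0.4301
  (v11,v13,v3) [+-+] → (-1.01671, -0.2634, 0.65)–(-0.2634, -0.2634, 1.08494)  len=0.8699
  (v12,v0,v14) [-+-] → (-0.2634, -0.2634, -1.08494)–(0, -0.2634, -1.14792)  len=0.2708
  (v13,v15,v3) [--+] → (0, -0.2634, 1.14792)–(-0.2634, -0.2634, 1.08494)  len=0.2708
  (v14,v0,v16) [-+-] → (0, -0.2634, -1.14792)–(0.2634, -0.2634, -1.08494)  len=0.2708
  (v15,v17,v3) [--+] → (0.2634, -0.2634, 1.08494)–(0, -0.2634, 1.14792)  len=0.2708
  (v16,v0,v1) [-++] → (0.2634, -0.2634, -1.08494)–(1.01671, -0.2634, -0.65)  len=0.8699
  (v16,v1,v17) [-+-] → (1.01671, -0.2634, -0.65)–(1.01671, -0.2634, -0.219878)  len=0.4301
  (v17,v1,v2) [-++] → (1.01671, -0.2634, -0.219878)–(1.01671, -0.2634, 0.65)  len=0.8699
  (v17,v2,v3) [-++] → (1.01671, -0.2634, 0.65)–(0.2634, -0.2634, 1.08494)  len=0.8699

Chained into 1 loop(s):
  loop 1: 12 segments, perimeter = 7.1627
Total perimeter = 7.163


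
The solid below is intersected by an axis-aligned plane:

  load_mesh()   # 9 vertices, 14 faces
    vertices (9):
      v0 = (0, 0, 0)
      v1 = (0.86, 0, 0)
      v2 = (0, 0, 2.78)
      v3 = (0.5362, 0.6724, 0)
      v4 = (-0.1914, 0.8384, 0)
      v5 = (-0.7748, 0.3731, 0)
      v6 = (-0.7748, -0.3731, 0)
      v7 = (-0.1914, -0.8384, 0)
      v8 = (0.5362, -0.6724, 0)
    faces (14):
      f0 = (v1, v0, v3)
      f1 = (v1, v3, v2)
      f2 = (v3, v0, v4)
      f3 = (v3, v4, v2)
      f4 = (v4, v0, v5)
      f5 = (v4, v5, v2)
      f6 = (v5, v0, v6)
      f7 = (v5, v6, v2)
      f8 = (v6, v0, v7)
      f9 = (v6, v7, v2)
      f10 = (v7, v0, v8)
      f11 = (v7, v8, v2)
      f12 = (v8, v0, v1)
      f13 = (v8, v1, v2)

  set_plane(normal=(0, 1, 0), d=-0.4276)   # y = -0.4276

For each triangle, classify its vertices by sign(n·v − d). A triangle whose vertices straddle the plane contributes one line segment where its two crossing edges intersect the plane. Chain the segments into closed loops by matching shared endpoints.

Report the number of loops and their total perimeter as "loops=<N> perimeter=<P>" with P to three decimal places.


loops=1 perimeter=4.473

Straddling triangles (6 of 14):
  (v6,v0,v7) [++-] → (-0.0976177, -0.4276, 0)–(-0.706467, -0.4276, 0)  len=0.6088
  (v6,v7,v2) [+-+] → (-0.706467, -0.4276, 0)–(-0.0976177, -0.4276, 1.36215)  len=1.4920
  (v7,v0,v8) [-+-] → (-0.0976177, -0.4276, 0)–(0.340986, -0.4276, 0)  len=0.4386
  (v7,v8,v2) [--+] → (0.340986, -0.4276, 1.01211)–(-0.0976177, -0.4276, 1.36215)  len=0.5612
  (v8,v0,v1) [-++] → (0.340986, -0.4276, 0)–(0.654086, -0.4276, 0)  len=0.3131
  (v8,v1,v2) [-++] → (0.654086, -0.4276, 0)–(0.340986, -0.4276, 1.01211)  len=1.0594

Chained into 1 loop(s):
  loop 1: 6 segments, perimeter = 4.4732
Total perimeter = 4.473


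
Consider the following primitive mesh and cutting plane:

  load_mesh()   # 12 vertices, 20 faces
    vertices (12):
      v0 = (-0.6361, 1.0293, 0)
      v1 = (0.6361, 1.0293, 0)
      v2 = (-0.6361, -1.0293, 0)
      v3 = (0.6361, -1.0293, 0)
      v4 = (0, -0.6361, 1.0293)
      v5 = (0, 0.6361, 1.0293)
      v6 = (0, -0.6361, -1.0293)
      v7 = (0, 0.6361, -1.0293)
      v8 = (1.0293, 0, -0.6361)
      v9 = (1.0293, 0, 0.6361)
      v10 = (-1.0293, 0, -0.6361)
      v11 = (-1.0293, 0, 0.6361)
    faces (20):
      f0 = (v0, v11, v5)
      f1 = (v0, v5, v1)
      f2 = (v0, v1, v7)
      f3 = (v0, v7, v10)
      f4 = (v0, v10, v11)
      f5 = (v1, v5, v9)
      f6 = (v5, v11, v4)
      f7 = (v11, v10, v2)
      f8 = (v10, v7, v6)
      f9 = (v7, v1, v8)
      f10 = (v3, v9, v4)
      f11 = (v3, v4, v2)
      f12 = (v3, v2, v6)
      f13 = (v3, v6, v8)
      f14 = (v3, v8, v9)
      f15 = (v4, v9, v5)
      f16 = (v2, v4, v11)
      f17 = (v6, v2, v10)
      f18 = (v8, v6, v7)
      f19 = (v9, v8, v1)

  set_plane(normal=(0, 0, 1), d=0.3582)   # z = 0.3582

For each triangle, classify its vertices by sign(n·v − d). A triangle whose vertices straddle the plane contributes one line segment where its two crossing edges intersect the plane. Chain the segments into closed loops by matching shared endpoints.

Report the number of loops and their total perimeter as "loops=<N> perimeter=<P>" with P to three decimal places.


Straddling triangles (10 of 20):
  (v0,v11,v5) [-++] → (-0.857518, 0.449682, 0.3582)–(-0.414735, 0.892465, 0.3582)  len=0.6262
  (v0,v5,v1) [-+-] → (-0.414735, 0.892465, 0.3582)–(0.414735, 0.892465, 0.3582)  len=0.8295
  (v0,v10,v11) [--+] → (-1.0293, 0, 0.3582)–(-0.857518, 0.449682, 0.3582)  len=0.4814
  (v1,v5,v9) [-++] → (0.414735, 0.892465, 0.3582)–(0.857518, 0.449682, 0.3582)  len=0.6262
  (v11,v10,v2) [+--] → (-1.0293, 0, 0.3582)–(-0.857518, -0.449682, 0.3582)  len=0.4814
  (v3,v9,v4) [-++] → (0.857518, -0.449682, 0.3582)–(0.414735, -0.892465, 0.3582)  len=0.6262
  (v3,v4,v2) [-+-] → (0.414735, -0.892465, 0.3582)–(-0.414735, -0.892465, 0.3582)  len=0.8295
  (v3,v8,v9) [--+] → (1.0293, 0, 0.3582)–(0.857518, -0.449682, 0.3582)  len=0.4814
  (v2,v4,v11) [-++] → (-0.414735, -0.892465, 0.3582)–(-0.857518, -0.449682, 0.3582)  len=0.6262
  (v9,v8,v1) [+--] → (1.0293, 0, 0.3582)–(0.857518, 0.449682, 0.3582)  len=0.4814

Chained into 1 loop(s):
  loop 1: 10 segments, perimeter = 6.0892
Total perimeter = 6.089

loops=1 perimeter=6.089


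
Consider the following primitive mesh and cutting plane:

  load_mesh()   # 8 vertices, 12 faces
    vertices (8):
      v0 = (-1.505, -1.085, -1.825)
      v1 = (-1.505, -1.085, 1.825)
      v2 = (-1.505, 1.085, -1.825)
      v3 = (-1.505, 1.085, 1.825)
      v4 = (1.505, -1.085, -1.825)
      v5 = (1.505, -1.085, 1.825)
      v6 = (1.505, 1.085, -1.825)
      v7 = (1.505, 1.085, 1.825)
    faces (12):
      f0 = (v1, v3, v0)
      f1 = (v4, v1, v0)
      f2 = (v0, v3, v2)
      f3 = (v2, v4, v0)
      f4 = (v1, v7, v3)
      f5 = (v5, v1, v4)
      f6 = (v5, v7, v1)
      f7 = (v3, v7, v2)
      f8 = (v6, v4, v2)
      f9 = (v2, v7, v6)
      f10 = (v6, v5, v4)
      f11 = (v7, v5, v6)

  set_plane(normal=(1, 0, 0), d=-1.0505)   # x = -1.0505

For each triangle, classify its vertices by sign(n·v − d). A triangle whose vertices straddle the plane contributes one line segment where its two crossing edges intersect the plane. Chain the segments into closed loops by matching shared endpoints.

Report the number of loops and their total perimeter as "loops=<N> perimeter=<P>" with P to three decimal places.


Straddling triangles (8 of 12):
  (v4,v1,v0) [+--] → (-1.0505, -1.085, 1.27386)–(-1.0505, -1.085, -1.825)  len=3.0989
  (v2,v4,v0) [-+-] → (-1.0505, 0.757337, -1.825)–(-1.0505, -1.085, -1.825)  len=1.8423
  (v1,v7,v3) [-+-] → (-1.0505, -0.757337, 1.825)–(-1.0505, 1.085, 1.825)  len=1.8423
  (v5,v1,v4) [+-+] → (-1.0505, -1.085, 1.825)–(-1.0505, -1.085, 1.27386)  len=0.5511
  (v5,v7,v1) [++-] → (-1.0505, -0.757337, 1.825)–(-1.0505, -1.085, 1.825)  len=0.3277
  (v3,v7,v2) [-+-] → (-1.0505, 1.085, 1.825)–(-1.0505, 1.085, -1.27386)  len=3.0989
  (v6,v4,v2) [++-] → (-1.0505, 0.757337, -1.825)–(-1.0505, 1.085, -1.825)  len=0.3277
  (v2,v7,v6) [-++] → (-1.0505, 1.085, -1.27386)–(-1.0505, 1.085, -1.825)  len=0.5511

Chained into 1 loop(s):
  loop 1: 8 segments, perimeter = 11.6400
Total perimeter = 11.640

loops=1 perimeter=11.640


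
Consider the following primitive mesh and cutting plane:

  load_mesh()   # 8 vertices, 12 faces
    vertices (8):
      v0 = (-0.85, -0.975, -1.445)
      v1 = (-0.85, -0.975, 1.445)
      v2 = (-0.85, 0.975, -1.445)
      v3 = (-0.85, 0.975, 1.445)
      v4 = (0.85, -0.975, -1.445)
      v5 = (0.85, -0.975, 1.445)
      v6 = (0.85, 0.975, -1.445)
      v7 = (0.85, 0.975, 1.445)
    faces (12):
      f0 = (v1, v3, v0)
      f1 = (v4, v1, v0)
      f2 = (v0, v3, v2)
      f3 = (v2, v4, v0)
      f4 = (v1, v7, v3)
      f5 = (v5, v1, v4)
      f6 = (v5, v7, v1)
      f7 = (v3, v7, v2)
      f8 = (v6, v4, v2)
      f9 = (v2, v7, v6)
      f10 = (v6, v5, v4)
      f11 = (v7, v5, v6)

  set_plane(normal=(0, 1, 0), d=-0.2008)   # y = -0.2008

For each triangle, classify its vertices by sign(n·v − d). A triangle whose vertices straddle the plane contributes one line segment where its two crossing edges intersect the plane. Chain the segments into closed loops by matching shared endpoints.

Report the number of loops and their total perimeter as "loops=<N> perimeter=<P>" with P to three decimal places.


loops=1 perimeter=9.180

Straddling triangles (8 of 12):
  (v1,v3,v0) [-+-] → (-0.85, -0.2008, 1.445)–(-0.85, -0.2008, -0.297596)  len=1.7426
  (v0,v3,v2) [-++] → (-0.85, -0.2008, -0.297596)–(-0.85, -0.2008, -1.445)  len=1.1474
  (v2,v4,v0) [+--] → (0.175056, -0.2008, -1.445)–(-0.85, -0.2008, -1.445)  len=1.0251
  (v1,v7,v3) [-++] → (-0.175056, -0.2008, 1.445)–(-0.85, -0.2008, 1.445)  len=0.6749
  (v5,v7,v1) [-+-] → (0.85, -0.2008, 1.445)–(-0.175056, -0.2008, 1.445)  len=1.0251
  (v6,v4,v2) [+-+] → (0.85, -0.2008, -1.445)–(0.175056, -0.2008, -1.445)  len=0.6749
  (v6,v5,v4) [+--] → (0.85, -0.2008, 0.297596)–(0.85, -0.2008, -1.445)  len=1.7426
  (v7,v5,v6) [+-+] → (0.85, -0.2008, 1.445)–(0.85, -0.2008, 0.297596)  len=1.1474

Chained into 1 loop(s):
  loop 1: 8 segments, perimeter = 9.1800
Total perimeter = 9.180


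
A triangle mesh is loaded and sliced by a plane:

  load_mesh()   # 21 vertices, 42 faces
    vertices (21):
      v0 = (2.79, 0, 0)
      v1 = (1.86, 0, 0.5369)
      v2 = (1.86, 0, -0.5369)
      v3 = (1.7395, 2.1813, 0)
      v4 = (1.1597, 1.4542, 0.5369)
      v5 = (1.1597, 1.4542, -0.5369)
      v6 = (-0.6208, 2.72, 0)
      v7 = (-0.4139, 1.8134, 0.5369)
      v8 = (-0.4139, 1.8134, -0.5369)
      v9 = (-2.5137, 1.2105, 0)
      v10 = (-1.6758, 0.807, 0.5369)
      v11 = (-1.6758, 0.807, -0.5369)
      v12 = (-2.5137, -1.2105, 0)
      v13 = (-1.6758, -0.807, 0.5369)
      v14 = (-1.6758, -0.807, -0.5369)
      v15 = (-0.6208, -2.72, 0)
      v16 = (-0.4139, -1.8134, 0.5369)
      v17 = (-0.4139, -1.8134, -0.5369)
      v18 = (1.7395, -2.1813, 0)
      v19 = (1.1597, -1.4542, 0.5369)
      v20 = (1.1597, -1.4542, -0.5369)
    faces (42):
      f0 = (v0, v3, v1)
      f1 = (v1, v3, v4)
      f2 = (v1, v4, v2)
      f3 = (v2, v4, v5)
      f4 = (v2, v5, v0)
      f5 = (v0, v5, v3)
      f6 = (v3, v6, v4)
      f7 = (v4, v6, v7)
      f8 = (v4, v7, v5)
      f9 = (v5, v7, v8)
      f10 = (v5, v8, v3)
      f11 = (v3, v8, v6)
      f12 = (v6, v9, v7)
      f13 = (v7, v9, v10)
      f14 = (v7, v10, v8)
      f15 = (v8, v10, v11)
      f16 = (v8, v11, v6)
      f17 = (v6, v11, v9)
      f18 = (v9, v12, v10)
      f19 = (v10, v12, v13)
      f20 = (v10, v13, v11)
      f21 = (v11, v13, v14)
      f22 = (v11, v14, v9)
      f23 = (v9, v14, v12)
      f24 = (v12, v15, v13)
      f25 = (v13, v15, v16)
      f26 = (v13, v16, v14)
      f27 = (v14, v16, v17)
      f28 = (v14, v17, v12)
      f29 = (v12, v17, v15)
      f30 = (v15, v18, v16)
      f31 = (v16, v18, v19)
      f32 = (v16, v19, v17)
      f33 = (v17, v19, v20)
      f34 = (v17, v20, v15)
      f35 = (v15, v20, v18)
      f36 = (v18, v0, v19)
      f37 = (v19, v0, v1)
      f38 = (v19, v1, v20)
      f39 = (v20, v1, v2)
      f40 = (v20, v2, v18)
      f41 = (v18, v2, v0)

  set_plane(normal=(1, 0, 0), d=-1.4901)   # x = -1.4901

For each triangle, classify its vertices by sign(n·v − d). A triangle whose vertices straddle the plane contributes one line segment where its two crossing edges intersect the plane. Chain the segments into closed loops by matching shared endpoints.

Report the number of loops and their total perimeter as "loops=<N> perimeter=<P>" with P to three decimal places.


Straddling triangles (12 of 42):
  (v6,v9,v7) [+-+] → (-1.4901, 2.02677, 0)–(-1.4901, 1.5044, 0.261725)  len=0.5843
  (v7,v9,v10) [+--] → (-1.4901, 1.5044, 0.261725)–(-1.4901, 0.955101, 0.5369)  len=0.6144
  (v7,v10,v8) [+-+] → (-1.4901, 0.955101, 0.5369)–(-1.4901, 0.955101, 0.378881)  len=0.1580
  (v8,v10,v11) [+--] → (-1.4901, 0.955101, 0.378881)–(-1.4901, 0.955101, -0.5369)  len=0.9158
  (v8,v11,v6) [+-+] → (-1.4901, 0.955101, -0.5369)–(-1.4901, 1.14372, -0.442395)  len=0.2110
  (v6,v11,v9) [+--] → (-1.4901, 1.14372, -0.442395)–(-1.4901, 2.02677, 0)  len=0.9877
  (v12,v15,v13) [-+-] → (-1.4901, -2.02677, 0)–(-1.4901, -1.14372, 0.442395)  len=0.9877
  (v13,v15,v16) [-++] → (-1.4901, -1.14372, 0.442395)–(-1.4901, -0.955101, 0.5369)  len=0.2110
  (v13,v16,v14) [-+-] → (-1.4901, -0.955101, 0.5369)–(-1.4901, -0.955101, -0.378881)  len=0.9158
  (v14,v16,v17) [-++] → (-1.4901, -0.955101, -0.378881)–(-1.4901, -0.955101, -0.5369)  len=0.1580
  (v14,v17,v12) [-+-] → (-1.4901, -0.955101, -0.5369)–(-1.4901, -1.5044, -0.261725)  len=0.6144
  (v12,v17,v15) [-++] → (-1.4901, -1.5044, -0.261725)–(-1.4901, -2.02677, 0)  len=0.5843

Chained into 2 loop(s):
  loop 1: 6 segments, perimeter = 3.4711
  loop 2: 6 segments, perimeter = 3.4711
Total perimeter = 6.942

loops=2 perimeter=6.942


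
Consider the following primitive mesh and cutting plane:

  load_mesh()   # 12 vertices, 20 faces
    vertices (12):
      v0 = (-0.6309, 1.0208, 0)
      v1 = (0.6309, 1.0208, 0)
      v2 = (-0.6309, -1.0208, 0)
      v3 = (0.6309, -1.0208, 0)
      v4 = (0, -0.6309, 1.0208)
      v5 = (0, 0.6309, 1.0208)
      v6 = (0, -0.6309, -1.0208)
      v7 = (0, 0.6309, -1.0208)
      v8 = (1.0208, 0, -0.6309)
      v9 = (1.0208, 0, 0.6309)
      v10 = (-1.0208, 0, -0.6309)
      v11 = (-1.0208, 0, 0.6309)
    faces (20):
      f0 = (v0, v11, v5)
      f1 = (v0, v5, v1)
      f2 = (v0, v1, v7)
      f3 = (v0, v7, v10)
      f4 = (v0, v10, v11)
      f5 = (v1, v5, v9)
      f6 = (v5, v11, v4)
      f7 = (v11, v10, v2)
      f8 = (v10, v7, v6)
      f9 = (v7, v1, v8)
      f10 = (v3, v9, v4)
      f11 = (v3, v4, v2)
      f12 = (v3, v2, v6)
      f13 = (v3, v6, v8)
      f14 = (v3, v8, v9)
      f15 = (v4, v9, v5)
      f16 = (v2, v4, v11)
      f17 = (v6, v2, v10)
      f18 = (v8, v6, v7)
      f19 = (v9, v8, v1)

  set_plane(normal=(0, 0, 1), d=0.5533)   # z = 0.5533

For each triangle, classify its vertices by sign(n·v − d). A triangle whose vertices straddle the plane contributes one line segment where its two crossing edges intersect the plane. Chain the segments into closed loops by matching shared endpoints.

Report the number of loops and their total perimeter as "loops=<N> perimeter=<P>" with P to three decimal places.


loops=1 perimeter=5.562

Straddling triangles (10 of 20):
  (v0,v11,v5) [-++] → (-0.972843, 0.125557, 0.5533)–(-0.288936, 0.809464, 0.5533)  len=0.9672
  (v0,v5,v1) [-+-] → (-0.288936, 0.809464, 0.5533)–(0.288936, 0.809464, 0.5533)  len=0.5779
  (v0,v10,v11) [--+] → (-1.0208, 0, 0.5533)–(-0.972843, 0.125557, 0.5533)  len=0.1344
  (v1,v5,v9) [-++] → (0.288936, 0.809464, 0.5533)–(0.972843, 0.125557, 0.5533)  len=0.9672
  (v11,v10,v2) [+--] → (-1.0208, 0, 0.5533)–(-0.972843, -0.125557, 0.5533)  len=0.1344
  (v3,v9,v4) [-++] → (0.972843, -0.125557, 0.5533)–(0.288936, -0.809464, 0.5533)  len=0.9672
  (v3,v4,v2) [-+-] → (0.288936, -0.809464, 0.5533)–(-0.288936, -0.809464, 0.5533)  len=0.5779
  (v3,v8,v9) [--+] → (1.0208, 0, 0.5533)–(0.972843, -0.125557, 0.5533)  len=0.1344
  (v2,v4,v11) [-++] → (-0.288936, -0.809464, 0.5533)–(-0.972843, -0.125557, 0.5533)  len=0.9672
  (v9,v8,v1) [+--] → (1.0208, 0, 0.5533)–(0.972843, 0.125557, 0.5533)  len=0.1344

Chained into 1 loop(s):
  loop 1: 10 segments, perimeter = 5.5621
Total perimeter = 5.562
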